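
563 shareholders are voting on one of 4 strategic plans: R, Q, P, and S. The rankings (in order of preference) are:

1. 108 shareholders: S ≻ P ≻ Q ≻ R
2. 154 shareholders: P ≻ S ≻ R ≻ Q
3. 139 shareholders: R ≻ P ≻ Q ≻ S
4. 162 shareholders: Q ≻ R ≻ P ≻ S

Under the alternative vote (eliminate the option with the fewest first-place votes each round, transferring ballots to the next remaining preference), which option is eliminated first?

Round 1: R 139, Q 162, P 154, S 108. Eliminate S.

S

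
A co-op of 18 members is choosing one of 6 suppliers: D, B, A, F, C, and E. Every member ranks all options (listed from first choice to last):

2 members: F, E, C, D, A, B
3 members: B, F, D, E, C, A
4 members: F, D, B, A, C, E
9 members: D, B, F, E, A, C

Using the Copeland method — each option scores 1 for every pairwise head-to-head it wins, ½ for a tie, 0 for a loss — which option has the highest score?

D: beats B, A, C, and E; ties F → score 4.5.
B: beats A, F, C, and E; loses to D → score 4.
A: beats C; loses to D, B, F, and E → score 1.
F: beats A, C, and E; ties D; loses to B → score 3.5.
C: loses to D, B, A, F, and E → score 0.
E: beats A and C; loses to D, B, and F → score 2.
D has the best pairwise record.

D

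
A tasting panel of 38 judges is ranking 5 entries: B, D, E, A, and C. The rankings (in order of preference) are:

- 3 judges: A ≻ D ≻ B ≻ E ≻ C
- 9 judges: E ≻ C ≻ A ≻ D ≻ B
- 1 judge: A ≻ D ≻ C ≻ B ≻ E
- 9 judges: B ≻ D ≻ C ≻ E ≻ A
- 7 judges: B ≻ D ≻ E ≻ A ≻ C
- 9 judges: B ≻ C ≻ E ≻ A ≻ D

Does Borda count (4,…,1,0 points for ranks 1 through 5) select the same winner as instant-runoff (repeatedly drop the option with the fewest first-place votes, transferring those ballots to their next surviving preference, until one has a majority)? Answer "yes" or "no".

yes

Borda — scores: B 107, D 69, E 80, A 50, C 74. Winner: B.
Instant-runoff — R1 B 25, D 0, E 9, A 4, C 0 (B winner). Winner: B.
The two methods agree.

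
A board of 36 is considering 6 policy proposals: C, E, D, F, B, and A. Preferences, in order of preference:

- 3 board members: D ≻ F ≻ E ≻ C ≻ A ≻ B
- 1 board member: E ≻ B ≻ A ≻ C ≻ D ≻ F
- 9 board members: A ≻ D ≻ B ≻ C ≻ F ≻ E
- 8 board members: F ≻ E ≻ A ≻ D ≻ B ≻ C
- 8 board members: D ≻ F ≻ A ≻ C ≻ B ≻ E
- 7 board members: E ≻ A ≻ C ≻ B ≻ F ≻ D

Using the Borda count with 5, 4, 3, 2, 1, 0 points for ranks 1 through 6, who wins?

A

C: 3·2 + 1·2 + 9·2 + 8·0 + 8·2 + 7·3 = 63
E: 3·3 + 1·5 + 9·0 + 8·4 + 8·0 + 7·5 = 81
D: 3·5 + 1·1 + 9·4 + 8·2 + 8·5 + 7·0 = 108
F: 3·4 + 1·0 + 9·1 + 8·5 + 8·4 + 7·1 = 100
B: 3·0 + 1·4 + 9·3 + 8·1 + 8·1 + 7·2 = 61
A: 3·1 + 1·3 + 9·5 + 8·3 + 8·3 + 7·4 = 127
A has the highest Borda score (127).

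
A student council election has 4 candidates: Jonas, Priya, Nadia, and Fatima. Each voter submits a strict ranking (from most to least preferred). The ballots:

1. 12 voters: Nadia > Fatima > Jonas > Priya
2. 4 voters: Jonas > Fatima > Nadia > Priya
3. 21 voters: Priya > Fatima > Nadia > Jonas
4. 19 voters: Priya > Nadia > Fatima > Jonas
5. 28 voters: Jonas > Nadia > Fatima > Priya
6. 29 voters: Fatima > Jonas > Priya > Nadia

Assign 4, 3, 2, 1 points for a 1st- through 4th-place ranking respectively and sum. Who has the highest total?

Fatima

Jonas: 12·2 + 4·4 + 21·1 + 19·1 + 28·4 + 29·3 = 279
Priya: 12·1 + 4·1 + 21·4 + 19·4 + 28·1 + 29·2 = 262
Nadia: 12·4 + 4·2 + 21·2 + 19·3 + 28·3 + 29·1 = 268
Fatima: 12·3 + 4·3 + 21·3 + 19·2 + 28·2 + 29·4 = 321
Fatima has the highest Borda score (321).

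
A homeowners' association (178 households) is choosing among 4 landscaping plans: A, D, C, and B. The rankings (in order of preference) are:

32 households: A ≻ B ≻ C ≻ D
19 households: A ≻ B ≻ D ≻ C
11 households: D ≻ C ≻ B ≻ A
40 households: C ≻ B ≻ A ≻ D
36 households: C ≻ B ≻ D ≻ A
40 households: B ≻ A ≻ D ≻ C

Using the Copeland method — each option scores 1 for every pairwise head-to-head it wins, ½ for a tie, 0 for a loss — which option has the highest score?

B

A: beats D and C; loses to B → score 2.
D: loses to A, C, and B → score 0.
C: beats D; loses to A and B → score 1.
B: beats A, D, and C → score 3.
B has the best pairwise record.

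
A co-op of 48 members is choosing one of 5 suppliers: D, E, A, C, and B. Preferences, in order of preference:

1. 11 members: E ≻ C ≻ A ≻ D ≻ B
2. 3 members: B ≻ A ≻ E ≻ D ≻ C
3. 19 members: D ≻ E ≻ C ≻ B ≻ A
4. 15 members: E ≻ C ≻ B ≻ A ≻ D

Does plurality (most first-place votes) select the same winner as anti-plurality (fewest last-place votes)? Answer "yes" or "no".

yes

Plurality — first-place votes: D 19, E 26, A 0, C 0, B 3. Winner: E.
Anti-plurality — last-place votes: D 15, E 0, A 19, C 3, B 11. Winner: E.
The two methods agree.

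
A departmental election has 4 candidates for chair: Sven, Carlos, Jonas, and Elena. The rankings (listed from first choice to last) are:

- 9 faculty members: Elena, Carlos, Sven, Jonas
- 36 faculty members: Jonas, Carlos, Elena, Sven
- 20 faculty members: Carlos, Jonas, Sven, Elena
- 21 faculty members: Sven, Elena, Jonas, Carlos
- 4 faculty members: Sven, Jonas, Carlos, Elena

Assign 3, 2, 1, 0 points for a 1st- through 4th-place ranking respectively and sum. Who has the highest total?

Sven: 9·1 + 36·0 + 20·1 + 21·3 + 4·3 = 104
Carlos: 9·2 + 36·2 + 20·3 + 21·0 + 4·1 = 154
Jonas: 9·0 + 36·3 + 20·2 + 21·1 + 4·2 = 177
Elena: 9·3 + 36·1 + 20·0 + 21·2 + 4·0 = 105
Jonas has the highest Borda score (177).

Jonas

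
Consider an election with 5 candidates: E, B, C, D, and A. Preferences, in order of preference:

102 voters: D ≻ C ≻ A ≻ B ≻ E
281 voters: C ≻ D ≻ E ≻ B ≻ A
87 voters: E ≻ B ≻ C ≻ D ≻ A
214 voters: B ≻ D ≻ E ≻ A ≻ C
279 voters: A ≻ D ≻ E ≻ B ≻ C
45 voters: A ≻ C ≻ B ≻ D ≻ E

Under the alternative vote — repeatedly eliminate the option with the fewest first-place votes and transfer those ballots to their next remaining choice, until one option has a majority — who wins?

Round 1: E 87, B 214, C 281, D 102, A 324. Eliminate E.
Round 2: B 301, C 281, D 102, A 324. Eliminate D.
Round 3: B 301, C 383, A 324. Eliminate B.
Round 4: C 470, A 538. A has a majority.

A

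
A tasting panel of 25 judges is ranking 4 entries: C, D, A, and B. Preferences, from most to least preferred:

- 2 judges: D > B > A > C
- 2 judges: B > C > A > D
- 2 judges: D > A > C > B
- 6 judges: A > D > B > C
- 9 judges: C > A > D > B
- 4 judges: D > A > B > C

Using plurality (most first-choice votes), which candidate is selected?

First-place votes: C 9, D 8, A 6, B 2.
C has the most first-place votes.

C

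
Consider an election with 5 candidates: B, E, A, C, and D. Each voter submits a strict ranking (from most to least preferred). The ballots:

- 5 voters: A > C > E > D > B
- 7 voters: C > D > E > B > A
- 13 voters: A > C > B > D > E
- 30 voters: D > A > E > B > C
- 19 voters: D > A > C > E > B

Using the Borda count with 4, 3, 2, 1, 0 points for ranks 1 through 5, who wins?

D

B: 5·0 + 7·1 + 13·2 + 30·1 + 19·0 = 63
E: 5·2 + 7·2 + 13·0 + 30·2 + 19·1 = 103
A: 5·4 + 7·0 + 13·4 + 30·3 + 19·3 = 219
C: 5·3 + 7·4 + 13·3 + 30·0 + 19·2 = 120
D: 5·1 + 7·3 + 13·1 + 30·4 + 19·4 = 235
D has the highest Borda score (235).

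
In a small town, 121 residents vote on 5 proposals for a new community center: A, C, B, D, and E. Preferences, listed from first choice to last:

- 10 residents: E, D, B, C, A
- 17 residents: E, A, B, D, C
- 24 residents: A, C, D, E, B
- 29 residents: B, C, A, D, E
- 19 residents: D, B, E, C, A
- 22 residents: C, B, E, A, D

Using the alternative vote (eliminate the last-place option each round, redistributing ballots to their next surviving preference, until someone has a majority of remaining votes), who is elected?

B

Round 1: A 24, C 22, B 29, D 19, E 27. Eliminate D.
Round 2: A 24, C 22, B 48, E 27. Eliminate C.
Round 3: A 24, B 70, E 27. B has a majority.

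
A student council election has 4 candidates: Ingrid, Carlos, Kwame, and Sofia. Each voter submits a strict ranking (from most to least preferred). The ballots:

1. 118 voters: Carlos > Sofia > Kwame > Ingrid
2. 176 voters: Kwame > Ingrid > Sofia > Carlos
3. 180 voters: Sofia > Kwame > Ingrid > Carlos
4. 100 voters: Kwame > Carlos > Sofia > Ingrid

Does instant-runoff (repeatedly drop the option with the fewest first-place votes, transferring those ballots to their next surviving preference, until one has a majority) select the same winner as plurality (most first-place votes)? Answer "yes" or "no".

Instant-runoff — R1 Ingrid 0, Carlos 118, Kwame 276, Sofia 180 (Ingrid out); R2 Carlos 118, Kwame 276, Sofia 180 (Carlos out); R3 Kwame 276, Sofia 298 (Sofia winner). Winner: Sofia.
Plurality — first-place votes: Ingrid 0, Carlos 118, Kwame 276, Sofia 180. Winner: Kwame.
The two methods disagree.

no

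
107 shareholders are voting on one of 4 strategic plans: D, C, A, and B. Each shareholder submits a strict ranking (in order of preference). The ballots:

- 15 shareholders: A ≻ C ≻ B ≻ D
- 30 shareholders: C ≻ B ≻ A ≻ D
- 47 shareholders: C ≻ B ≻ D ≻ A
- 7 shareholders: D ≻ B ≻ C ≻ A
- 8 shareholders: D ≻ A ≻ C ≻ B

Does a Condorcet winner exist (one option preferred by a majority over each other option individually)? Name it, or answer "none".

C

C vs D: 92–15 for C.
C vs A: 84–23 for C.
C vs B: 100–7 for C.
C beats every other option head-to-head.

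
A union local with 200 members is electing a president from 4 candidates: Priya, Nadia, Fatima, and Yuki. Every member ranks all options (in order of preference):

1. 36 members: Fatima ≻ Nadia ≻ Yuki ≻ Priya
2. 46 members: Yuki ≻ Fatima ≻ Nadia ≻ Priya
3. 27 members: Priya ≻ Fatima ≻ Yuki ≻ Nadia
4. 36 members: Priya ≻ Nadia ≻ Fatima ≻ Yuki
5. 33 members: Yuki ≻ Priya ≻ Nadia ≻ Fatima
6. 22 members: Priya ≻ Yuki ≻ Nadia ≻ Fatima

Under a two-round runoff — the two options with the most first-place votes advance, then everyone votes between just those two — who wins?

Round 1 first-place votes: Priya 85, Nadia 0, Fatima 36, Yuki 79.
Priya and Yuki advance.
Runoff: Priya is preferred to Yuki by 85 voters; Yuki by 115.
Yuki wins the runoff.

Yuki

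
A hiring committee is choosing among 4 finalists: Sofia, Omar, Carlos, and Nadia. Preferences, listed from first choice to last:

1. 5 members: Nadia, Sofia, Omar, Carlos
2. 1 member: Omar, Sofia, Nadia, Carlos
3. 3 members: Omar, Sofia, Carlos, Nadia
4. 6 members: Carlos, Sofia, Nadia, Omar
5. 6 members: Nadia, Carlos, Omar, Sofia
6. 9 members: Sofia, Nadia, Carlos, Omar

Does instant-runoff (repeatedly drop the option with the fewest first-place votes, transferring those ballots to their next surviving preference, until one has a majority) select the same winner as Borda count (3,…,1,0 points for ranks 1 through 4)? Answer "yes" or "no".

no

Instant-runoff — R1 Sofia 9, Omar 4, Carlos 6, Nadia 11 (Omar out); R2 Sofia 13, Carlos 6, Nadia 11 (Carlos out); R3 Sofia 19, Nadia 11 (Sofia winner). Winner: Sofia.
Borda — scores: Sofia 57, Omar 23, Carlos 42, Nadia 58. Winner: Nadia.
The two methods disagree.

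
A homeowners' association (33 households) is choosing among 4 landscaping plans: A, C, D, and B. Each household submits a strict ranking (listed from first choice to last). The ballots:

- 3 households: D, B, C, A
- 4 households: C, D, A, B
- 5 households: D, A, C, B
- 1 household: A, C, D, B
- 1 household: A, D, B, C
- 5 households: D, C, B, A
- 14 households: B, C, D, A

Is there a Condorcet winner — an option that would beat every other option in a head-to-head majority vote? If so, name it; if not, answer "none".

Checking pairwise contests:
C beats A 26–7.
B beats C 18–15.
C beats D 19–14.
D beats B 19–14.
Every option loses at least one head-to-head, so there is no Condorcet winner.

none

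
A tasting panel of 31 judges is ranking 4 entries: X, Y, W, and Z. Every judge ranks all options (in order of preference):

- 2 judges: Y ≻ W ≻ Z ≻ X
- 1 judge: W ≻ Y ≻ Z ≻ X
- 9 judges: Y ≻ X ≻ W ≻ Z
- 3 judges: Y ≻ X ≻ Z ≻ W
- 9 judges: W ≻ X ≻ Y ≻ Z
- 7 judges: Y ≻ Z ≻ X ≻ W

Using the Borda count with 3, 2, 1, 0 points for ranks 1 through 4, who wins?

Y

X: 2·0 + 1·0 + 9·2 + 3·2 + 9·2 + 7·1 = 49
Y: 2·3 + 1·2 + 9·3 + 3·3 + 9·1 + 7·3 = 74
W: 2·2 + 1·3 + 9·1 + 3·0 + 9·3 + 7·0 = 43
Z: 2·1 + 1·1 + 9·0 + 3·1 + 9·0 + 7·2 = 20
Y has the highest Borda score (74).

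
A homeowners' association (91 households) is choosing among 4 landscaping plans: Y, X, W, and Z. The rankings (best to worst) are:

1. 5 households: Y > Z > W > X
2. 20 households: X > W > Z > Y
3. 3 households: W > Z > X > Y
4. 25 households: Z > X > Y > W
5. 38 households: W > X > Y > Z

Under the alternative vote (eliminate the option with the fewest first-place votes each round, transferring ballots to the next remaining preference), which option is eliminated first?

Round 1: Y 5, X 20, W 41, Z 25. Eliminate Y.

Y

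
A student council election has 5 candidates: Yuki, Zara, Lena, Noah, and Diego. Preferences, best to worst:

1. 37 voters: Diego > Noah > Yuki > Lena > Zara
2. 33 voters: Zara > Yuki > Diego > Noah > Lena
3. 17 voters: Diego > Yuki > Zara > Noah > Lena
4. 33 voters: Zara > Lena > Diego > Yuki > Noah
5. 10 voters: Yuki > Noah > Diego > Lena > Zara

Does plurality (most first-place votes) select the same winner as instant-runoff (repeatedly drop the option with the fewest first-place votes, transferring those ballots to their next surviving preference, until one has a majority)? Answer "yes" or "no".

yes

Plurality — first-place votes: Yuki 10, Zara 66, Lena 0, Noah 0, Diego 54. Winner: Zara.
Instant-runoff — R1 Yuki 10, Zara 66, Lena 0, Noah 0, Diego 54 (Zara winner). Winner: Zara.
The two methods agree.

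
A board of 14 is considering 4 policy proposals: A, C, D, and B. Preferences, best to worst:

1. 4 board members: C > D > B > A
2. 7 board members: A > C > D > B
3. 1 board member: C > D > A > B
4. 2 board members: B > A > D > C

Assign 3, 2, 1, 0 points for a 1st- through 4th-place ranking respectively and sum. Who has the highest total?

C

A: 4·0 + 7·3 + 1·1 + 2·2 = 26
C: 4·3 + 7·2 + 1·3 + 2·0 = 29
D: 4·2 + 7·1 + 1·2 + 2·1 = 19
B: 4·1 + 7·0 + 1·0 + 2·3 = 10
C has the highest Borda score (29).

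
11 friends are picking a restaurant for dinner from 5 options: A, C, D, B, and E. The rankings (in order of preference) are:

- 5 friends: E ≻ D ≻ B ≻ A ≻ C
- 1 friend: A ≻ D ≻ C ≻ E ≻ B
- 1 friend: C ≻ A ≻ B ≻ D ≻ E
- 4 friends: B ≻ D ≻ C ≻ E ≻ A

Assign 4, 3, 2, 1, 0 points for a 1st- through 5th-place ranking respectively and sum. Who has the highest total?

A: 5·1 + 1·4 + 1·3 + 4·0 = 12
C: 5·0 + 1·2 + 1·4 + 4·2 = 14
D: 5·3 + 1·3 + 1·1 + 4·3 = 31
B: 5·2 + 1·0 + 1·2 + 4·4 = 28
E: 5·4 + 1·1 + 1·0 + 4·1 = 25
D has the highest Borda score (31).

D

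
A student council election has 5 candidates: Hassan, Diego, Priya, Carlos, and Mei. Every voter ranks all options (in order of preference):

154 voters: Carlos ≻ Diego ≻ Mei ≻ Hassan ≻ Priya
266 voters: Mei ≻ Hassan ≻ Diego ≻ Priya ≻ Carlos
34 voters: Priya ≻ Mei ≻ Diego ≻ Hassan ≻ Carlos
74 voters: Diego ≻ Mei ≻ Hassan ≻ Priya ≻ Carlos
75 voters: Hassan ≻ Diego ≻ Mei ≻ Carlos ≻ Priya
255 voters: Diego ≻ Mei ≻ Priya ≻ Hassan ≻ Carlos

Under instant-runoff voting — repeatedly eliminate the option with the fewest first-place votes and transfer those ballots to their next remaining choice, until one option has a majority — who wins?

Diego

Round 1: Hassan 75, Diego 329, Priya 34, Carlos 154, Mei 266. Eliminate Priya.
Round 2: Hassan 75, Diego 329, Carlos 154, Mei 300. Eliminate Hassan.
Round 3: Diego 404, Carlos 154, Mei 300. Eliminate Carlos.
Round 4: Diego 558, Mei 300. Diego has a majority.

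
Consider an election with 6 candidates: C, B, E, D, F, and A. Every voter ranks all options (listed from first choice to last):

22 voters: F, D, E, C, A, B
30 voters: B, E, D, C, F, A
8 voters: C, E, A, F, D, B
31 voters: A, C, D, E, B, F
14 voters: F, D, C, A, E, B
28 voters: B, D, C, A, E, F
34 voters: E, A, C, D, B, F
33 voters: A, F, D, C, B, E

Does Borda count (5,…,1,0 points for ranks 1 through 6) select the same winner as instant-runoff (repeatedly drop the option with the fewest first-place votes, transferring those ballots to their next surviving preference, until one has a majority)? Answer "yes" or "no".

Borda — scores: C 562, B 388, E 492, D 614, F 358, A 586. Winner: D.
Instant-runoff — R1 C 8, B 58, E 34, D 0, F 36, A 64 (D out); R2 C 8, B 58, E 34, F 36, A 64 (C out); R3 B 58, E 42, F 36, A 64 (F out); R4 B 58, E 64, A 78 (B out); R5 E 94, A 106 (A winner). Winner: A.
The two methods disagree.

no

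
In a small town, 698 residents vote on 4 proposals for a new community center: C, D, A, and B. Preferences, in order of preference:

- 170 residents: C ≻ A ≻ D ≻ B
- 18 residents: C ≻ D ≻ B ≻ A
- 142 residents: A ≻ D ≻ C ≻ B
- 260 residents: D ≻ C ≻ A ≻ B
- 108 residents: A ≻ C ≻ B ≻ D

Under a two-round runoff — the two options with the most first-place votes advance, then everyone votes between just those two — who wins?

A

Round 1 first-place votes: C 188, D 260, A 250, B 0.
D and A advance.
Runoff: D is preferred to A by 278 voters; A by 420.
A wins the runoff.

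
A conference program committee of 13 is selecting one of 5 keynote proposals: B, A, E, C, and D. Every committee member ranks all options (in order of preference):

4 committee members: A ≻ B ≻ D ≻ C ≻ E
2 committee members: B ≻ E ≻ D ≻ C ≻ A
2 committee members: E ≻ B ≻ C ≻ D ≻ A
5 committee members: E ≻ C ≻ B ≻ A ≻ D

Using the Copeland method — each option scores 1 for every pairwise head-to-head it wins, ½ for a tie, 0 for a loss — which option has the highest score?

B: beats A, C, and D; loses to E → score 3.
A: beats D; loses to B, E, and C → score 1.
E: beats B, A, C, and D → score 4.
C: beats A and D; loses to B and E → score 2.
D: loses to B, A, E, and C → score 0.
E has the best pairwise record.

E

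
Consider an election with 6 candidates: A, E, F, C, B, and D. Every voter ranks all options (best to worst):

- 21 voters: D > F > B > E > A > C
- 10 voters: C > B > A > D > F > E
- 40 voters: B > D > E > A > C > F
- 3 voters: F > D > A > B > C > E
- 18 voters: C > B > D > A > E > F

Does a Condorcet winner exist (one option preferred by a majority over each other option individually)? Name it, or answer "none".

B vs A: 89–3 for B.
B vs E: 92–0 for B.
B vs F: 68–24 for B.
B vs C: 64–28 for B.
B vs D: 68–24 for B.
B beats every other option head-to-head.

B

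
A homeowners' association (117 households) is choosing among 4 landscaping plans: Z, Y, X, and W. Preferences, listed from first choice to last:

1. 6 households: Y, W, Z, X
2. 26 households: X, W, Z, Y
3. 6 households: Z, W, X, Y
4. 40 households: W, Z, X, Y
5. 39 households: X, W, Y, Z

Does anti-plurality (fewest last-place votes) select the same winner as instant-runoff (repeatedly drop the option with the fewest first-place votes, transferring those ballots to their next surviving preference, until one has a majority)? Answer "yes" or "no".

Anti-plurality — last-place votes: Z 39, Y 72, X 6, W 0. Winner: W.
Instant-runoff — R1 Z 6, Y 6, X 65, W 40 (X winner). Winner: X.
The two methods disagree.

no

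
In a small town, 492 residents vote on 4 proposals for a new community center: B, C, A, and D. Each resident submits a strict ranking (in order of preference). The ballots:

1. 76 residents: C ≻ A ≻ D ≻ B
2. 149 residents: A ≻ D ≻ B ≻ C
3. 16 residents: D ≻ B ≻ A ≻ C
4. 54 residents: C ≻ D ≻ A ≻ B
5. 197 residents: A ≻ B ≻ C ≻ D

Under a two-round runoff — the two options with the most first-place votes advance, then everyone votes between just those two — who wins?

A

Round 1 first-place votes: B 0, C 130, A 346, D 16.
A and C advance.
Runoff: A is preferred to C by 362 voters; C by 130.
A wins the runoff.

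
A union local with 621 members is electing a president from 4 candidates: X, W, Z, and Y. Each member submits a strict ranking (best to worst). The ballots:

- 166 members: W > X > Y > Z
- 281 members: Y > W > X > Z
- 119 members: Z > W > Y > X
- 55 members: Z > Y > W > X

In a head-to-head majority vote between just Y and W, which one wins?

Y

Voters preferring Y to W: 336; preferring W to Y: 285.
Y wins the head-to-head.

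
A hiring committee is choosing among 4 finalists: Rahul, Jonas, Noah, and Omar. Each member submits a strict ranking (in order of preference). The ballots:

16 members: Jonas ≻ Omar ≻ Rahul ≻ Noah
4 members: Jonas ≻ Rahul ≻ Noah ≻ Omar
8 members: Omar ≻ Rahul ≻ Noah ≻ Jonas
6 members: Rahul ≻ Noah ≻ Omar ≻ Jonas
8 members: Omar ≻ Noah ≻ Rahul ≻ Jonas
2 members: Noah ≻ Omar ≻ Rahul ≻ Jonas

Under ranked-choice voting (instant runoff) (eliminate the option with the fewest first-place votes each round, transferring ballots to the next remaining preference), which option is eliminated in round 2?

Round 1: Rahul 6, Jonas 20, Noah 2, Omar 16. Eliminate Noah.
Round 2: Rahul 6, Jonas 20, Omar 18. Eliminate Rahul.

Rahul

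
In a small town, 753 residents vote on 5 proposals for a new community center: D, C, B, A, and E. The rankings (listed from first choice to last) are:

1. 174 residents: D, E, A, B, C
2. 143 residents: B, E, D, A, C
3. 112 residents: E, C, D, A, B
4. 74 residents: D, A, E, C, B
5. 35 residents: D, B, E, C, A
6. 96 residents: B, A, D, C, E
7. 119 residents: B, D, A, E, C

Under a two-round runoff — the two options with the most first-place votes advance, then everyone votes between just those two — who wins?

Round 1 first-place votes: D 283, C 0, B 358, A 0, E 112.
B and D advance.
Runoff: B is preferred to D by 358 voters; D by 395.
D wins the runoff.

D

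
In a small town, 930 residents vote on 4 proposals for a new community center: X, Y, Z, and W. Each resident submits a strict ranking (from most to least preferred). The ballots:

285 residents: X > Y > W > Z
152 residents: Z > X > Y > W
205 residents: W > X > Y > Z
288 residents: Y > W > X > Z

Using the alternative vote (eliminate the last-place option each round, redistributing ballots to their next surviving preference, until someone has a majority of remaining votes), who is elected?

X

Round 1: X 285, Y 288, Z 152, W 205. Eliminate Z.
Round 2: X 437, Y 288, W 205. Eliminate W.
Round 3: X 642, Y 288. X has a majority.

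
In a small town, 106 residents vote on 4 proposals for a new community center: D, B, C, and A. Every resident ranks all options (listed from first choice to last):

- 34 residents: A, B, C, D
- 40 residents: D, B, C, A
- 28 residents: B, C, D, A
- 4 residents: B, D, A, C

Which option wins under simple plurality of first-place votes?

First-place votes: D 40, B 32, C 0, A 34.
D has the most first-place votes.

D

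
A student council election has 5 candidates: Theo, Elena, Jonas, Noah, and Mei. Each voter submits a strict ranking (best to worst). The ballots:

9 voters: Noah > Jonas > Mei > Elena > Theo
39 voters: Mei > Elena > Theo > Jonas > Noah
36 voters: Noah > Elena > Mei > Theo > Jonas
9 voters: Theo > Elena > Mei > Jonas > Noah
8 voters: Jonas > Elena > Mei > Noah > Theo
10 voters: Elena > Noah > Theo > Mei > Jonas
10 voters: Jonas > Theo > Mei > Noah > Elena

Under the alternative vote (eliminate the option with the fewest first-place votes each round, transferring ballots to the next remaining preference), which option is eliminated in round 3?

Round 1: Theo 9, Elena 10, Jonas 18, Noah 45, Mei 39. Eliminate Theo.
Round 2: Elena 19, Jonas 18, Noah 45, Mei 39. Eliminate Jonas.
Round 3: Elena 27, Noah 45, Mei 49. Eliminate Elena.

Elena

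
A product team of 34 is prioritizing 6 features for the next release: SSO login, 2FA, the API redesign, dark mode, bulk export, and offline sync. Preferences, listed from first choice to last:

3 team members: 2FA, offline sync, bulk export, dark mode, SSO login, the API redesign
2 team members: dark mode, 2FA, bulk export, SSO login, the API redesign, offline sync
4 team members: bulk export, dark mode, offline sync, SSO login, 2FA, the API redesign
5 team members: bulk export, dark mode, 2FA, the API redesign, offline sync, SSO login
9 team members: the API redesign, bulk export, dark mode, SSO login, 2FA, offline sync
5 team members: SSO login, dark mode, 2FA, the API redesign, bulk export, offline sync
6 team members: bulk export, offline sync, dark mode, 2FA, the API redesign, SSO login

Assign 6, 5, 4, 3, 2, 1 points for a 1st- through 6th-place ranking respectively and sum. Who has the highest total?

bulk export

SSO login: 3·2 + 2·3 + 4·3 + 5·1 + 9·3 + 5·6 + 6·1 = 92
2FA: 3·6 + 2·5 + 4·2 + 5·4 + 9·2 + 5·4 + 6·3 = 112
the API redesign: 3·1 + 2·2 + 4·1 + 5·3 + 9·6 + 5·3 + 6·2 = 107
dark mode: 3·3 + 2·6 + 4·5 + 5·5 + 9·4 + 5·5 + 6·4 = 151
bulk export: 3·4 + 2·4 + 4·6 + 5·6 + 9·5 + 5·2 + 6·6 = 165
offline sync: 3·5 + 2·1 + 4·4 + 5·2 + 9·1 + 5·1 + 6·5 = 87
bulk export has the highest Borda score (165).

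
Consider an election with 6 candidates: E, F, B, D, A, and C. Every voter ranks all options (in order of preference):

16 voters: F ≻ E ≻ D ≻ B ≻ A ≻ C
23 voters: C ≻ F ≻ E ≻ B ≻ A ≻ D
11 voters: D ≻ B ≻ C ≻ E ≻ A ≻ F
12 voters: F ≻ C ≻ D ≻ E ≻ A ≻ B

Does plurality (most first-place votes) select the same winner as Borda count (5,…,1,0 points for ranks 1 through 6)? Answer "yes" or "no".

Plurality — first-place votes: E 0, F 28, B 0, D 11, A 0, C 23. Winner: F.
Borda — scores: E 179, F 232, B 122, D 139, A 62, C 196. Winner: F.
The two methods agree.

yes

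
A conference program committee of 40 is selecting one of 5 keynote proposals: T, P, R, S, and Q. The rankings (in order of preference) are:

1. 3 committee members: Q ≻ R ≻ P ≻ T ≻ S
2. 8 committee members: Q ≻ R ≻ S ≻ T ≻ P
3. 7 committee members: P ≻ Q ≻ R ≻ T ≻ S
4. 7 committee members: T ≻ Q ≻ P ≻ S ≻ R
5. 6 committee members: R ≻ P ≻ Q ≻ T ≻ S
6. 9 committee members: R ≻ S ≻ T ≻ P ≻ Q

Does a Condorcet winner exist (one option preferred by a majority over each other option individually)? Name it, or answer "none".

none

Checking pairwise contests:
R beats T 33–7.
T beats P 24–16.
Q beats R 25–15.
T beats S 23–17.
P beats Q 22–18.
Every option loses at least one head-to-head, so there is no Condorcet winner.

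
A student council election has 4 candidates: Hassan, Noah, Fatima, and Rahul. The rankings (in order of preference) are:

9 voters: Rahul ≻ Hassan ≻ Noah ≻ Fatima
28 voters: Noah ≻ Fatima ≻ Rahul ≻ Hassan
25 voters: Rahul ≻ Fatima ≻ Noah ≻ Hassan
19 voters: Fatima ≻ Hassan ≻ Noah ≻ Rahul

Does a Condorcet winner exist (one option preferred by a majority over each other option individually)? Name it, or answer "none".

Fatima

Fatima vs Hassan: 72–9 for Fatima.
Fatima vs Noah: 44–37 for Fatima.
Fatima vs Rahul: 47–34 for Fatima.
Fatima beats every other option head-to-head.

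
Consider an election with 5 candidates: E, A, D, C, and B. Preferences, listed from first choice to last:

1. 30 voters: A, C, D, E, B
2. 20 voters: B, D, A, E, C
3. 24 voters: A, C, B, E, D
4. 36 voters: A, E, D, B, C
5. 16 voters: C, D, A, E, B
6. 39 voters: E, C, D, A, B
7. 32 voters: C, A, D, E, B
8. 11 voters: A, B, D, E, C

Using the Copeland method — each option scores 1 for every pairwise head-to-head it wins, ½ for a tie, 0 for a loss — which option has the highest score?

A

E: beats C and B; loses to A and D → score 2.
A: beats E, D, C, and B → score 4.
D: beats E and B; loses to A and C → score 2.
C: beats D and B; loses to E and A → score 2.
B: loses to E, A, D, and C → score 0.
A has the best pairwise record.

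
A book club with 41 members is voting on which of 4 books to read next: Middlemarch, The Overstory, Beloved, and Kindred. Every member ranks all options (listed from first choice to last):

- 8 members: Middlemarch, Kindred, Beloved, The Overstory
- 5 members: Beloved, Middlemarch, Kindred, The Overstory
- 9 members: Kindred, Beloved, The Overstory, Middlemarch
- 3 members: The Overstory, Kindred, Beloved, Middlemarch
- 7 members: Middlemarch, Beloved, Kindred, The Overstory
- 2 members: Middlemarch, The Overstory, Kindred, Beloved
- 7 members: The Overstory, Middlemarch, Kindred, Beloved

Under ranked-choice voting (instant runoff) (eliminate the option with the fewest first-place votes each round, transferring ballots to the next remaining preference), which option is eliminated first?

Beloved

Round 1: Middlemarch 17, The Overstory 10, Beloved 5, Kindred 9. Eliminate Beloved.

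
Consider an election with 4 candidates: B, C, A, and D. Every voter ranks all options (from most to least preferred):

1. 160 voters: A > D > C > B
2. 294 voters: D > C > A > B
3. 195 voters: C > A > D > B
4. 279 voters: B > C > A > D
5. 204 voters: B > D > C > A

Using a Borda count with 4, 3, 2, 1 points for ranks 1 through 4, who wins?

C

B: 160·1 + 294·1 + 195·1 + 279·4 + 204·4 = 2581
C: 160·2 + 294·3 + 195·4 + 279·3 + 204·2 = 3227
A: 160·4 + 294·2 + 195·3 + 279·2 + 204·1 = 2575
D: 160·3 + 294·4 + 195·2 + 279·1 + 204·3 = 2937
C has the highest Borda score (3227).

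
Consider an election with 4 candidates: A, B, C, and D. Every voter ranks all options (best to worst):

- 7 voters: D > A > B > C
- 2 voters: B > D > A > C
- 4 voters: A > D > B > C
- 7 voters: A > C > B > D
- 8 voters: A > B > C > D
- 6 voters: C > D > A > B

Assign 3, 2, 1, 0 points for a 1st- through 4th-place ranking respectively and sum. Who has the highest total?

A

A: 7·2 + 2·1 + 4·3 + 7·3 + 8·3 + 6·1 = 79
B: 7·1 + 2·3 + 4·1 + 7·1 + 8·2 + 6·0 = 40
C: 7·0 + 2·0 + 4·0 + 7·2 + 8·1 + 6·3 = 40
D: 7·3 + 2·2 + 4·2 + 7·0 + 8·0 + 6·2 = 45
A has the highest Borda score (79).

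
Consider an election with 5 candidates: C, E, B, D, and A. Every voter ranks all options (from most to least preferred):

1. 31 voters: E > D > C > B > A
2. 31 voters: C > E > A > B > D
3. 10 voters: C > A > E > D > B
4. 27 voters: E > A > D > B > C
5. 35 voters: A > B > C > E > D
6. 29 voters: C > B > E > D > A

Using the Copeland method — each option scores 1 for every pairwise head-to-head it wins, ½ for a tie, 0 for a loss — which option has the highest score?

C

C: beats E, B, D, and A → score 4.
E: beats B, D, and A; loses to C → score 3.
B: beats D; loses to C, E, and A → score 1.
D: loses to C, E, B, and A → score 0.
A: beats B and D; loses to C and E → score 2.
C has the best pairwise record.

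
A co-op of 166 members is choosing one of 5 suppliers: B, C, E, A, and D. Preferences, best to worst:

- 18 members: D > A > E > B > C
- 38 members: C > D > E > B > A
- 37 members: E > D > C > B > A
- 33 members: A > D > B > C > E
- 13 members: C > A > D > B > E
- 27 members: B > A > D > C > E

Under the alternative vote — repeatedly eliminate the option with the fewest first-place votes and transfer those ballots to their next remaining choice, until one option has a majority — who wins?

Round 1: B 27, C 51, E 37, A 33, D 18. Eliminate D.
Round 2: B 27, C 51, E 37, A 51. Eliminate B.
Round 3: C 51, E 37, A 78. Eliminate E.
Round 4: C 88, A 78. C has a majority.

C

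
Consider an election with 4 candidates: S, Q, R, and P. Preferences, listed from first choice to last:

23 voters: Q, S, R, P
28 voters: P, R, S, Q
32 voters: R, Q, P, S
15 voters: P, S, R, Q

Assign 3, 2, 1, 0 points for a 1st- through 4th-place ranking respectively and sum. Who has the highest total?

R

S: 23·2 + 28·1 + 32·0 + 15·2 = 104
Q: 23·3 + 28·0 + 32·2 + 15·0 = 133
R: 23·1 + 28·2 + 32·3 + 15·1 = 190
P: 23·0 + 28·3 + 32·1 + 15·3 = 161
R has the highest Borda score (190).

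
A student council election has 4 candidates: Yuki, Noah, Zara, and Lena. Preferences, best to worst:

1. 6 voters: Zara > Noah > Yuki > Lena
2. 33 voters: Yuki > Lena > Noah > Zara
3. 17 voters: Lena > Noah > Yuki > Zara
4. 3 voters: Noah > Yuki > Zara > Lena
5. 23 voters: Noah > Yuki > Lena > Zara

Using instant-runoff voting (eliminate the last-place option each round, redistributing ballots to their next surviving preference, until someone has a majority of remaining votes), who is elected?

Round 1: Yuki 33, Noah 26, Zara 6, Lena 17. Eliminate Zara.
Round 2: Yuki 33, Noah 32, Lena 17. Eliminate Lena.
Round 3: Yuki 33, Noah 49. Noah has a majority.

Noah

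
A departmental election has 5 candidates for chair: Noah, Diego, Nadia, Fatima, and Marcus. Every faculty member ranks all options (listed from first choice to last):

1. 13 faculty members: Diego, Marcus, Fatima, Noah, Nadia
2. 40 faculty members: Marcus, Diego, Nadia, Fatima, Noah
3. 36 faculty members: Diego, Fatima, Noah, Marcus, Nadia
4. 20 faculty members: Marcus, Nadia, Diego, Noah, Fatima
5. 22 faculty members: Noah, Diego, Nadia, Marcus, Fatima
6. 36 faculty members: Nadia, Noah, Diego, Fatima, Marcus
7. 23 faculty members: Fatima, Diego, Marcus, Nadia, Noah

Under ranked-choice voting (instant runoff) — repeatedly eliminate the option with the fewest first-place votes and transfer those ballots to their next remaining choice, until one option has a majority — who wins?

Round 1: Noah 22, Diego 49, Nadia 36, Fatima 23, Marcus 60. Eliminate Noah.
Round 2: Diego 71, Nadia 36, Fatima 23, Marcus 60. Eliminate Fatima.
Round 3: Diego 94, Nadia 36, Marcus 60. Eliminate Nadia.
Round 4: Diego 130, Marcus 60. Diego has a majority.

Diego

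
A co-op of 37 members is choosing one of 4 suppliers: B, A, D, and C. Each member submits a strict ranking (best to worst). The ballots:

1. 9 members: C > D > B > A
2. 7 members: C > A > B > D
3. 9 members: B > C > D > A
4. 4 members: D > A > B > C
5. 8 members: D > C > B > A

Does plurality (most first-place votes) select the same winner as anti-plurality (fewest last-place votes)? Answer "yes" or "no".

no

Plurality — first-place votes: B 9, A 0, D 12, C 16. Winner: C.
Anti-plurality — last-place votes: B 0, A 26, D 7, C 4. Winner: B.
The two methods disagree.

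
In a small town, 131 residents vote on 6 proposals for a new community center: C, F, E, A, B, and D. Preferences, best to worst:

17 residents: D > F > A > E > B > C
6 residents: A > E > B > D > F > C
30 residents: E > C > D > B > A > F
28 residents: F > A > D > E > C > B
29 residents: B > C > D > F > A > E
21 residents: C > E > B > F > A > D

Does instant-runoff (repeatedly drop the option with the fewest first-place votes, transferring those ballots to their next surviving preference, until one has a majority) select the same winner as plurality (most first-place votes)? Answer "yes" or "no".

no

Instant-runoff — R1 C 21, F 28, E 30, A 6, B 29, D 17 (A out); R2 C 21, F 28, E 36, B 29, D 17 (D out); R3 C 21, F 45, E 36, B 29 (C out); R4 F 45, E 57, B 29 (B out); R5 F 74, E 57 (F winner). Winner: F.
Plurality — first-place votes: C 21, F 28, E 30, A 6, B 29, D 17. Winner: E.
The two methods disagree.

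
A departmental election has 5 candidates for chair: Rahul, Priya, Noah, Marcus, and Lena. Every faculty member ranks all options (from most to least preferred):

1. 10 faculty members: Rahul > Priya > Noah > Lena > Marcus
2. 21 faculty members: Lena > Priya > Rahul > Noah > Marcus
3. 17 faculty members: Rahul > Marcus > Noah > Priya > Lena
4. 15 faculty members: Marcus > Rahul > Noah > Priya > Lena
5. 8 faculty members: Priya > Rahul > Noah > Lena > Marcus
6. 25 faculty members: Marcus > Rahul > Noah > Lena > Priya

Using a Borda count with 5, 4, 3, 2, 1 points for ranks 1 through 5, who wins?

Rahul: 10·5 + 21·3 + 17·5 + 15·4 + 8·4 + 25·4 = 390
Priya: 10·4 + 21·4 + 17·2 + 15·2 + 8·5 + 25·1 = 253
Noah: 10·3 + 21·2 + 17·3 + 15·3 + 8·3 + 25·3 = 267
Marcus: 10·1 + 21·1 + 17·4 + 15·5 + 8·1 + 25·5 = 307
Lena: 10·2 + 21·5 + 17·1 + 15·1 + 8·2 + 25·2 = 223
Rahul has the highest Borda score (390).

Rahul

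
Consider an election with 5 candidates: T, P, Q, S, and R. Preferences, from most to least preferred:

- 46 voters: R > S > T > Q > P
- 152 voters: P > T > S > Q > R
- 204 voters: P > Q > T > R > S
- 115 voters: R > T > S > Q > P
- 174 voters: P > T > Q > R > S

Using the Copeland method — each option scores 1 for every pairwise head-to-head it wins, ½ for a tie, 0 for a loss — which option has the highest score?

P

T: beats Q, S, and R; loses to P → score 3.
P: beats T, Q, S, and R → score 4.
Q: beats S and R; loses to T and P → score 2.
S: loses to T, P, Q, and R → score 0.
R: beats S; loses to T, P, and Q → score 1.
P has the best pairwise record.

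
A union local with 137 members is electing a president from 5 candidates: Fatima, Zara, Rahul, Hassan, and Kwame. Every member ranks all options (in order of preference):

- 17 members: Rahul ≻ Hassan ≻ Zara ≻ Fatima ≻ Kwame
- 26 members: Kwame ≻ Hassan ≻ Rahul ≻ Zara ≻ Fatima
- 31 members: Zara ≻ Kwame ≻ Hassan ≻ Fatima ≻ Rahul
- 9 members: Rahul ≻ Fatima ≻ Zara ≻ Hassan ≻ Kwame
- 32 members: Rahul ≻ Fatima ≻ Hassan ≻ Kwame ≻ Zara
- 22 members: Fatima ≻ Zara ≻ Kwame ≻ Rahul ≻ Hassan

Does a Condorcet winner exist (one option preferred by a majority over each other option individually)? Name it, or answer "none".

none

Checking pairwise contests:
Zara beats Fatima 74–63.
Rahul beats Zara 84–53.
Kwame beats Rahul 79–58.
Rahul beats Hassan 80–57.
Fatima beats Kwame 80–57.
Every option loses at least one head-to-head, so there is no Condorcet winner.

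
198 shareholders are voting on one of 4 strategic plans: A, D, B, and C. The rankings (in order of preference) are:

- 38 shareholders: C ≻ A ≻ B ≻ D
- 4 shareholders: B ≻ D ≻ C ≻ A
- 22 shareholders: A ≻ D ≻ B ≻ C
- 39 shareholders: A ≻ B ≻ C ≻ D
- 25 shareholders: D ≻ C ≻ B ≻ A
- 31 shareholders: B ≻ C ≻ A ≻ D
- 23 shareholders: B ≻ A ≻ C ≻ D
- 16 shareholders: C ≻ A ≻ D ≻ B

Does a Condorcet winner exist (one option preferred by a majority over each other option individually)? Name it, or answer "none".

Checking pairwise contests:
C beats A 114–84.
A beats D 169–29.
A beats B 115–83.
B beats C 119–79.
Every option loses at least one head-to-head, so there is no Condorcet winner.

none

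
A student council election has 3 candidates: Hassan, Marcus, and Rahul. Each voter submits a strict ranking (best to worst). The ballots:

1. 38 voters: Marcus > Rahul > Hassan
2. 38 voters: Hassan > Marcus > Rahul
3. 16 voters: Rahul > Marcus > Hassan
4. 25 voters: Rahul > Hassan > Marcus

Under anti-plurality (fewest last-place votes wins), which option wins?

Marcus

Last-place votes: Hassan 54, Marcus 25, Rahul 38.
Marcus is ranked last by the fewest voters, so Marcus wins.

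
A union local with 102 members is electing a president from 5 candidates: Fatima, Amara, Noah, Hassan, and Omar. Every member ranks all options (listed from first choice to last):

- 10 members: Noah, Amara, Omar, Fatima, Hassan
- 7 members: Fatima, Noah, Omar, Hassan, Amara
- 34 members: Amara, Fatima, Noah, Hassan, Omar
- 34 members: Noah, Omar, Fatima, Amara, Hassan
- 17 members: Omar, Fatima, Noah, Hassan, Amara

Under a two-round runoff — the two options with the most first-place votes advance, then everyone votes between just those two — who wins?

Noah

Round 1 first-place votes: Fatima 7, Amara 34, Noah 44, Hassan 0, Omar 17.
Noah and Amara advance.
Runoff: Noah is preferred to Amara by 68 voters; Amara by 34.
Noah wins the runoff.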